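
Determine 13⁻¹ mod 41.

19

41 = 3·13 + 2
13 = 6·2 + 1
2 = 2·1 + 0
gcd(13, 41) = 1, so the inverse exists.
Back-substitute for 1:
1 = 1·13 − 6·2
  = −6·41 + 19·13
So 13⁻¹ ≡ 19 (mod 41).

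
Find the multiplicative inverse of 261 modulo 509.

470

509 = 1×261 + 248
261 = 1×248 + 13
248 = 19×13 + 1
13 = 13×1 + 0
gcd(261, 509) = 1, so the inverse exists.
Back-substitute for 1:
1 = 1×248 − 19×13
  = −19×261 + 20×248
  = 20×509 − 39×261
So 261⁻¹ ≡ −39 ≡ 470 (mod 509).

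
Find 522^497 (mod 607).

245

Using repeated squaring:
522^1 ≡ 522 (mod 607)
522^2 ≡ 522^2 = 272484 ≡ 548 (mod 607)
522^4 ≡ 548^2 = 300304 ≡ 446 (mod 607)
522^8 ≡ 446^2 = 198916 ≡ 427 (mod 607)
522^16 ≡ 427^2 = 182329 ≡ 229 (mod 607)
522^32 ≡ 229^2 = 52441 ≡ 239 (mod 607)
522^64 ≡ 239^2 = 57121 ≡ 63 (mod 607)
522^128 ≡ 63^2 = 3969 ≡ 327 (mod 607)
522^256 ≡ 327^2 = 106929 ≡ 97 (mod 607)
522^497 = 522^256 × 522^128 × 522^64 × 522^32 × 522^16 × 522^1 ≡ 97 × 327 × 63 × 239 × 229 × 522 (mod 607).
Accumulate the product:
97 × 327 = 31719 ≡ 155
155 × 63 = 9765 ≡ 53
53 × 239 = 12667 ≡ 527
527 × 229 = 120683 ≡ 497
497 × 522 = 259434 ≡ 245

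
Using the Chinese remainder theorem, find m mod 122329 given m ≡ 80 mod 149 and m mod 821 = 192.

101996

149⁻¹ mod 821: 149·270 ≡ 1 (mod 821), so 149⁻¹ ≡ 270.
m = 80 + 149·((192 − 80)·270 mod 821) = 80 + 149·684 = 101996.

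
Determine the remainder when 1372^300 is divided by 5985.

Compute successive squares:
300 in binary is 100101100, i.e. 300 = 256 + 32 + 8 + 4.
1372^1 ≡ 1372 (mod 5985)
1372^2 ≡ 1372^2 = 1882384 ≡ 3094 (mod 5985)
1372^4 ≡ 3094^2 = 9572836 ≡ 2821 (mod 5985)
1372^8 ≡ 2821^2 = 7958041 ≡ 3976 (mod 5985)
1372^16 ≡ 3976^2 = 15808576 ≡ 2191 (mod 5985)
1372^32 ≡ 2191^2 = 4800481 ≡ 511 (mod 5985)
1372^64 ≡ 511^2 = 261121 ≡ 3766 (mod 5985)
1372^128 ≡ 3766^2 = 14182756 ≡ 4291 (mod 5985)
1372^256 ≡ 4291^2 = 18412681 ≡ 2821 (mod 5985)
1372^300 = 1372^256 · 1372^32 · 1372^8 · 1372^4 ≡ 2821 · 511 · 3976 · 2821 (mod 5985).
Accumulate the product:
2821 · 511 = 1441531 ≡ 5131
5131 · 3976 = 20400856 ≡ 3976
3976 · 2821 = 11216296 ≡ 406

406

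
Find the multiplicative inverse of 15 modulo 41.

41 = 2×15 + 11
15 = 1×11 + 4
11 = 2×4 + 3
4 = 1×3 + 1
3 = 3×1 + 0
gcd(15, 41) = 1, so the inverse exists.
Back-substitute for 1:
1 = 1×4 − 1×3
  = −1×11 + 3×4
  = 3×15 − 4×11
  = −4×41 + 11×15
So 15⁻¹ ≡ 11 (mod 41).

11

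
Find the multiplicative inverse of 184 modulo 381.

Apply the Euclidean algorithm and back-substitute:
381 = 2*184 + 13
184 = 14*13 + 2
13 = 6*2 + 1
2 = 2*1 + 0
gcd(184, 381) = 1, so the inverse exists.
Back-substitute for 1:
1 = 1*13 − 6*2
  = −6*184 + 85*13
  = 85*381 − 176*184
So 184⁻¹ ≡ −176 ≡ 205 (mod 381).

205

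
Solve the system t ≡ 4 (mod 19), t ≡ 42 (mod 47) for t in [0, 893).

42

19⁻¹ mod 47: 19×5 ≡ 1 (mod 47), so 19⁻¹ ≡ 5.
t = 4 + 19×((42 − 4)×5 mod 47) = 4 + 19×2 = 42.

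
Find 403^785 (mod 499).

By square-and-multiply:
785 in binary is 1100010001, i.e. 785 = 512 + 256 + 16 + 1.
403^1 ≡ 403 (mod 499)
403^2 ≡ 403^2 = 162409 ≡ 234 (mod 499)
403^4 ≡ 234^2 = 54756 ≡ 365 (mod 499)
403^8 ≡ 365^2 = 133225 ≡ 491 (mod 499)
403^16 ≡ 491^2 = 241081 ≡ 64 (mod 499)
403^32 ≡ 64^2 = 4096 ≡ 104 (mod 499)
403^64 ≡ 104^2 = 10816 ≡ 337 (mod 499)
403^128 ≡ 337^2 = 113569 ≡ 296 (mod 499)
403^256 ≡ 296^2 = 87616 ≡ 291 (mod 499)
403^512 ≡ 291^2 = 84681 ≡ 350 (mod 499)
403^785 = 403^512 · 403^256 · 403^16 · 403^1 ≡ 350 · 291 · 64 · 403 (mod 499).
Accumulate the product:
350 · 291 = 101850 ≡ 54
54 · 64 = 3456 ≡ 462
462 · 403 = 186186 ≡ 59

59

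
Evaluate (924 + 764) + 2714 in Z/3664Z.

924 + 764 = 1688
1688 + 2714 = 4402 ≡ 738 (mod 3664)

738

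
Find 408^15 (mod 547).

512

Compute successive squares:
408^1 ≡ 408 (mod 547)
408^2 ≡ 408^2 = 166464 ≡ 176 (mod 547)
408^4 ≡ 176^2 = 30976 ≡ 344 (mod 547)
408^8 ≡ 344^2 = 118336 ≡ 184 (mod 547)
408^15 = 408^8 · 408^4 · 408^2 · 408^1 ≡ 184 · 344 · 176 · 408 (mod 547).
Accumulate the product:
184 · 344 = 63296 ≡ 391
391 · 176 = 68816 ≡ 441
441 · 408 = 179928 ≡ 512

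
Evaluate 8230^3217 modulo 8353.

787

3217 in binary is 110010010001, i.e. 3217 = 2048 + 1024 + 128 + 16 + 1.
8230^1 ≡ 8230 (mod 8353)
8230^2 ≡ 8230^2 = 67732900 ≡ 6776 (mod 8353)
8230^4 ≡ 6776^2 = 45914176 ≡ 6088 (mod 8353)
8230^8 ≡ 6088^2 = 37063744 ≡ 1483 (mod 8353)
8230^16 ≡ 1483^2 = 2199289 ≡ 2450 (mod 8353)
8230^32 ≡ 2450^2 = 6002500 ≡ 5046 (mod 8353)
8230^64 ≡ 5046^2 = 25462116 ≡ 2172 (mod 8353)
8230^128 ≡ 2172^2 = 4717584 ≡ 6492 (mod 8353)
8230^256 ≡ 6492^2 = 42146064 ≡ 5179 (mod 8353)
8230^512 ≡ 5179^2 = 26822041 ≡ 558 (mod 8353)
8230^1024 ≡ 558^2 = 311364 ≡ 2303 (mod 8353)
8230^2048 ≡ 2303^2 = 5303809 ≡ 8007 (mod 8353)
8230^3217 = 8230^2048 · 8230^1024 · 8230^128 · 8230^16 · 8230^1 ≡ 8007 · 2303 · 6492 · 2450 · 8230 (mod 8353).
Accumulate the product:
8007 · 2303 = 18440121 ≡ 5050
5050 · 6492 = 32784600 ≡ 7428
7428 · 2450 = 18198600 ≡ 5766
5766 · 8230 = 47454180 ≡ 787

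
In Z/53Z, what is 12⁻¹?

31

Apply the Euclidean algorithm and back-substitute:
53 = 4·12 + 5
12 = 2·5 + 2
5 = 2·2 + 1
2 = 2·1 + 0
gcd(12, 53) = 1, so the inverse exists.
Back-substitute for 1:
1 = 1·5 − 2·2
  = −2·12 + 5·5
  = 5·53 − 22·12
So 12⁻¹ ≡ −22 ≡ 31 (mod 53).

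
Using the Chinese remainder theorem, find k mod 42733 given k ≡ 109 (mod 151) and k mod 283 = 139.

151⁻¹ mod 283: 151*15 ≡ 1 (mod 283), so 151⁻¹ ≡ 15.
k = 109 + 151*((139 − 109)*15 mod 283) = 109 + 151*167 = 25326.

25326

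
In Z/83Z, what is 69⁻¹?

83 = 1·69 + 14
69 = 4·14 + 13
14 = 1·13 + 1
13 = 13·1 + 0
gcd(69, 83) = 1, so the inverse exists.
Back-substitute for 1:
1 = 1·14 − 1·13
  = −1·69 + 5·14
  = 5·83 − 6·69
So 69⁻¹ ≡ −6 ≡ 77 (mod 83).

77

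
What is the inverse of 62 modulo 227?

11

By the extended Euclidean algorithm:
227 = 3*62 + 41
62 = 1*41 + 21
41 = 1*21 + 20
21 = 1*20 + 1
20 = 20*1 + 0
gcd(62, 227) = 1, so the inverse exists.
Back-substitute for 1:
1 = 1*21 − 1*20
  = −1*41 + 2*21
  = 2*62 − 3*41
  = −3*227 + 11*62
So 62⁻¹ ≡ 11 (mod 227).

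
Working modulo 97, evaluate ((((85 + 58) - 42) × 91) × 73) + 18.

12

85 + 58 = 143 ≡ 46 (mod 97)
46 - 42 = 4
4 × 91 = 364 ≡ 73 (mod 97)
73 × 73 = 5329 ≡ 91 (mod 97)
91 + 18 = 109 ≡ 12 (mod 97)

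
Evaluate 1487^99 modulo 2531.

1053

Compute successive squares:
99 in binary is 1100011, i.e. 99 = 64 + 32 + 2 + 1.
1487^1 ≡ 1487 (mod 2531)
1487^2 ≡ 1487^2 = 2211169 ≡ 1606 (mod 2531)
1487^4 ≡ 1606^2 = 2579236 ≡ 147 (mod 2531)
1487^8 ≡ 147^2 = 21609 ≡ 1361 (mod 2531)
1487^16 ≡ 1361^2 = 1852321 ≡ 2160 (mod 2531)
1487^32 ≡ 2160^2 = 4665600 ≡ 967 (mod 2531)
1487^64 ≡ 967^2 = 935089 ≡ 1150 (mod 2531)
1487^99 = 1487^64 * 1487^32 * 1487^2 * 1487^1 ≡ 1150 * 967 * 1606 * 1487 (mod 2531).
Accumulate the product:
1150 * 967 = 1112050 ≡ 941
941 * 1606 = 1511246 ≡ 239
239 * 1487 = 355393 ≡ 1053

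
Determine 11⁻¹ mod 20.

Apply the Euclidean algorithm and back-substitute:
20 = 1×11 + 9
11 = 1×9 + 2
9 = 4×2 + 1
2 = 2×1 + 0
gcd(11, 20) = 1, so the inverse exists.
Bézout: 1 = 5×20 − 9×11.
So 11⁻¹ ≡ −9 ≡ 11 (mod 20).

11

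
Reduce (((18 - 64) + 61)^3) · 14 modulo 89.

18 - 64 = -46 ≡ 43 (mod 89)
43 + 61 = 104 ≡ 15 (mod 89)
(15)^3 ≡ 82 (mod 89)
82 · 14 = 1148 ≡ 80 (mod 89)

80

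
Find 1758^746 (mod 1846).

Compute successive squares:
1758^1 ≡ 1758 (mod 1846)
1758^2 ≡ 1758^2 = 3090564 ≡ 360 (mod 1846)
1758^4 ≡ 360^2 = 129600 ≡ 380 (mod 1846)
1758^8 ≡ 380^2 = 144400 ≡ 412 (mod 1846)
1758^16 ≡ 412^2 = 169744 ≡ 1758 (mod 1846)
1758^32 ≡ 1758^2 = 3090564 ≡ 360 (mod 1846)
1758^64 ≡ 360^2 = 129600 ≡ 380 (mod 1846)
1758^128 ≡ 380^2 = 144400 ≡ 412 (mod 1846)
1758^256 ≡ 412^2 = 169744 ≡ 1758 (mod 1846)
1758^512 ≡ 1758^2 = 3090564 ≡ 360 (mod 1846)
1758^746 = 1758^512 * 1758^128 * 1758^64 * 1758^32 * 1758^8 * 1758^2 ≡ 360 * 412 * 380 * 360 * 412 * 360 (mod 1846).
Accumulate the product:
360 * 412 = 148320 ≡ 640
640 * 380 = 243200 ≡ 1374
1374 * 360 = 494640 ≡ 1758
1758 * 412 = 724296 ≡ 664
664 * 360 = 239040 ≡ 906

906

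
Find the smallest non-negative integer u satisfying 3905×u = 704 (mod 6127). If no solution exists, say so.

303

gcd(3905, 6127) = 11, and 11 | 704, so solutions exist.
Divide through by 11: 355×u ≡ 64 (mod 557).
355⁻¹ ≡ 466 (mod 557).
u ≡ 466×64 ≡ 303 (mod 557).
The smallest non-negative solution is u = 303.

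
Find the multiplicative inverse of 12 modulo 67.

By the extended Euclidean algorithm:
67 = 5·12 + 7
12 = 1·7 + 5
7 = 1·5 + 2
5 = 2·2 + 1
2 = 2·1 + 0
gcd(12, 67) = 1, so the inverse exists.
Bézout: 1 = −5·67 + 28·12.
So 12⁻¹ ≡ 28 (mod 67).

28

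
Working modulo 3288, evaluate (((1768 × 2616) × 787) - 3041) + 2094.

1768 × 2616 = 4625088 ≡ 2160 (mod 3288)
2160 × 787 = 1699920 ≡ 24 (mod 3288)
24 - 3041 = -3017 ≡ 271 (mod 3288)
271 + 2094 = 2365

2365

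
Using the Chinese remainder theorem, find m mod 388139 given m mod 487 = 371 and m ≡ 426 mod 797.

487⁻¹ mod 797: 487×779 ≡ 1 (mod 797), so 487⁻¹ ≡ 779.
m = 371 + 487×((426 − 371)×779 mod 797) = 371 + 487×604 = 294519.

294519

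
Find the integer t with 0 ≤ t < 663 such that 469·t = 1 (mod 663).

352

Run the extended Euclidean algorithm:
663 = 1*469 + 194
469 = 2*194 + 81
194 = 2*81 + 32
81 = 2*32 + 17
32 = 1*17 + 15
17 = 1*15 + 2
15 = 7*2 + 1
2 = 2*1 + 0
gcd(469, 663) = 1, so the inverse exists.
Back-substitute for 1:
1 = 1*15 − 7*2
  = −7*17 + 8*15
  = 8*32 − 15*17
  = −15*81 + 38*32
  = 38*194 − 91*81
  = −91*469 + 220*194
  = 220*663 − 311*469
So 469⁻¹ ≡ −311 ≡ 352 (mod 663).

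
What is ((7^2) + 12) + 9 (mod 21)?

7

(7)^2 ≡ 7 (mod 21)
7 + 12 = 19
19 + 9 = 28 ≡ 7 (mod 21)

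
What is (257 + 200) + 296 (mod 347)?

257 + 200 = 457 ≡ 110 (mod 347)
110 + 296 = 406 ≡ 59 (mod 347)

59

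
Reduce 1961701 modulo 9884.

4669

1961701 = 198·9884 + 4669, so 1961701 ≡ 4669 (mod 9884).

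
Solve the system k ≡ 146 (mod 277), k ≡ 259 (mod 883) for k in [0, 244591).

277⁻¹ mod 883: 277×832 ≡ 1 (mod 883), so 277⁻¹ ≡ 832.
k = 146 + 277×((259 − 146)×832 mod 883) = 146 + 277×418 = 115932.

115932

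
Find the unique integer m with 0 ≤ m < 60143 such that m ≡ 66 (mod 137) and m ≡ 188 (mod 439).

11163

137⁻¹ mod 439: 137·141 ≡ 1 (mod 439), so 137⁻¹ ≡ 141.
m = 66 + 137·((188 − 66)·141 mod 439) = 66 + 137·81 = 11163.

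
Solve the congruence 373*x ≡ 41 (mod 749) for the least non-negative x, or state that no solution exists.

gcd(373, 749) = 1, so a unique solution mod 749 exists.
373⁻¹ ≡ 249 (mod 749).
x ≡ 249*41 ≡ 472 (mod 749).

472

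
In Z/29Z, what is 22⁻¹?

4

Apply the Euclidean algorithm and back-substitute:
29 = 1*22 + 7
22 = 3*7 + 1
7 = 7*1 + 0
gcd(22, 29) = 1, so the inverse exists.
Back-substitute for 1:
1 = 1*22 − 3*7
  = −3*29 + 4*22
So 22⁻¹ ≡ 4 (mod 29).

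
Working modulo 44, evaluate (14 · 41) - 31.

14 · 41 = 574 ≡ 2 (mod 44)
2 - 31 = -29 ≡ 15 (mod 44)

15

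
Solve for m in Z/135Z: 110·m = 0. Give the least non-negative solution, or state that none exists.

0

gcd(110, 135) = 5, and 5 | 0, so solutions exist.
Divide through by 5: 22·m mod 27 = 0.
22⁻¹ ≡ 16 (mod 27).
m ≡ 16·0 ≡ 0 (mod 27).
The smallest non-negative solution is m = 0.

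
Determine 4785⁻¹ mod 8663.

1490

Apply the Euclidean algorithm and back-substitute:
8663 = 1×4785 + 3878
4785 = 1×3878 + 907
3878 = 4×907 + 250
907 = 3×250 + 157
250 = 1×157 + 93
157 = 1×93 + 64
93 = 1×64 + 29
64 = 2×29 + 6
29 = 4×6 + 5
6 = 1×5 + 1
5 = 5×1 + 0
gcd(4785, 8663) = 1, so the inverse exists.
Bézout: 1 = −823×8663 + 1490×4785.
So 4785⁻¹ ≡ 1490 (mod 8663).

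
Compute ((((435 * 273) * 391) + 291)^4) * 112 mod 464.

112

435 * 273 = 118755 ≡ 435 (mod 464)
435 * 391 = 170085 ≡ 261 (mod 464)
261 + 291 = 552 ≡ 88 (mod 464)
(88)^4 ≡ 320 (mod 464)
320 * 112 = 35840 ≡ 112 (mod 464)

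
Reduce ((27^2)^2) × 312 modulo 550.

(27)^2 ≡ 179 (mod 550)
(179)^2 ≡ 141 (mod 550)
141 × 312 = 43992 ≡ 542 (mod 550)

542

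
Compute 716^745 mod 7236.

6908

745 in binary is 1011101001, i.e. 745 = 512 + 128 + 64 + 32 + 8 + 1.
716^1 ≡ 716 (mod 7236)
716^2 ≡ 716^2 = 512656 ≡ 6136 (mod 7236)
716^4 ≡ 6136^2 = 37650496 ≡ 1588 (mod 7236)
716^8 ≡ 1588^2 = 2521744 ≡ 3616 (mod 7236)
716^16 ≡ 3616^2 = 13075456 ≡ 4 (mod 7236)
716^32 ≡ 4^2 = 16 (mod 7236)
716^64 ≡ 16^2 = 256 (mod 7236)
716^128 ≡ 256^2 = 65536 ≡ 412 (mod 7236)
716^256 ≡ 412^2 = 169744 ≡ 3316 (mod 7236)
716^512 ≡ 3316^2 = 10995856 ≡ 4372 (mod 7236)
716^745 = 716^512 * 716^128 * 716^64 * 716^32 * 716^8 * 716^1 ≡ 4372 * 412 * 256 * 16 * 3616 * 716 (mod 7236).
Accumulate the product:
4372 * 412 = 1801264 ≡ 6736
6736 * 256 = 1724416 ≡ 2248
2248 * 16 = 35968 ≡ 7024
7024 * 3616 = 25398784 ≡ 424
424 * 716 = 303584 ≡ 6908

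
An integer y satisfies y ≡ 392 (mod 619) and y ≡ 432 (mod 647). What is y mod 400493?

56721

619⁻¹ mod 647: 619*439 ≡ 1 (mod 647), so 619⁻¹ ≡ 439.
y = 392 + 619*((432 − 392)*439 mod 647) = 392 + 619*91 = 56721.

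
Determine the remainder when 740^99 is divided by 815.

140

Compute successive squares:
99 in binary is 1100011, i.e. 99 = 64 + 32 + 2 + 1.
740^1 ≡ 740 (mod 815)
740^2 ≡ 740^2 = 547600 ≡ 735 (mod 815)
740^4 ≡ 735^2 = 540225 ≡ 695 (mod 815)
740^8 ≡ 695^2 = 483025 ≡ 545 (mod 815)
740^16 ≡ 545^2 = 297025 ≡ 365 (mod 815)
740^32 ≡ 365^2 = 133225 ≡ 380 (mod 815)
740^64 ≡ 380^2 = 144400 ≡ 145 (mod 815)
740^99 = 740^64 * 740^32 * 740^2 * 740^1 ≡ 145 * 380 * 735 * 740 (mod 815).
Accumulate the product:
145 * 380 = 55100 ≡ 495
495 * 735 = 363825 ≡ 335
335 * 740 = 247900 ≡ 140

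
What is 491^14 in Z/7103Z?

6257

By square-and-multiply:
14 in binary is 1110, i.e. 14 = 8 + 4 + 2.
491^1 ≡ 491 (mod 7103)
491^2 ≡ 491^2 = 241081 ≡ 6682 (mod 7103)
491^4 ≡ 6682^2 = 44649124 ≡ 6769 (mod 7103)
491^8 ≡ 6769^2 = 45819361 ≡ 5011 (mod 7103)
491^14 = 491^8 × 491^4 × 491^2 ≡ 5011 × 6769 × 6682 (mod 7103).
Accumulate the product:
5011 × 6769 = 33919459 ≡ 2634
2634 × 6682 = 17600388 ≡ 6257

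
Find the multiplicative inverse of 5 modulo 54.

Apply the Euclidean algorithm and back-substitute:
54 = 10*5 + 4
5 = 1*4 + 1
4 = 4*1 + 0
gcd(5, 54) = 1, so the inverse exists.
Back-substitute for 1:
1 = 1*5 − 1*4
  = −1*54 + 11*5
So 5⁻¹ ≡ 11 (mod 54).

11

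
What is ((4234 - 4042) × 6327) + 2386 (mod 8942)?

1058

4234 - 4042 = 192
192 × 6327 = 1214784 ≡ 7614 (mod 8942)
7614 + 2386 = 10000 ≡ 1058 (mod 8942)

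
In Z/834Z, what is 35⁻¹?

Run the extended Euclidean algorithm:
834 = 23·35 + 29
35 = 1·29 + 6
29 = 4·6 + 5
6 = 1·5 + 1
5 = 5·1 + 0
gcd(35, 834) = 1, so the inverse exists.
Back-substitute for 1:
1 = 1·6 − 1·5
  = −1·29 + 5·6
  = 5·35 − 6·29
  = −6·834 + 143·35
So 35⁻¹ ≡ 143 (mod 834).

143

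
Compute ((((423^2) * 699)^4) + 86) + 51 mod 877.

(423)^2 ≡ 21 (mod 877)
21 * 699 = 14679 ≡ 647 (mod 877)
(647)^4 ≡ 347 (mod 877)
347 + 86 = 433
433 + 51 = 484

484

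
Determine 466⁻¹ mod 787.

76

Apply the Euclidean algorithm and back-substitute:
787 = 1×466 + 321
466 = 1×321 + 145
321 = 2×145 + 31
145 = 4×31 + 21
31 = 1×21 + 10
21 = 2×10 + 1
10 = 10×1 + 0
gcd(466, 787) = 1, so the inverse exists.
Bézout: 1 = −45×787 + 76×466.
So 466⁻¹ ≡ 76 (mod 787).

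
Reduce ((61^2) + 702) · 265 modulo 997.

(61)^2 ≡ 730 (mod 997)
730 + 702 = 1432 ≡ 435 (mod 997)
435 · 265 = 115275 ≡ 620 (mod 997)

620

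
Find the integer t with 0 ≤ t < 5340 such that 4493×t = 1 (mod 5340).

1097

5340 = 1·4493 + 847
4493 = 5·847 + 258
847 = 3·258 + 73
258 = 3·73 + 39
73 = 1·39 + 34
39 = 1·34 + 5
34 = 6·5 + 4
5 = 1·4 + 1
4 = 4·1 + 0
gcd(4493, 5340) = 1, so the inverse exists.
Back-substitute for 1:
1 = 1·5 − 1·4
  = −1·34 + 7·5
  = 7·39 − 8·34
  = −8·73 + 15·39
  = 15·258 − 53·73
  = −53·847 + 174·258
  = 174·4493 − 923·847
  = −923·5340 + 1097·4493
So 4493⁻¹ ≡ 1097 (mod 5340).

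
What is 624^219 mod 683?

219 in binary is 11011011, i.e. 219 = 128 + 64 + 16 + 8 + 2 + 1.
624^1 ≡ 624 (mod 683)
624^2 ≡ 624^2 = 389376 ≡ 66 (mod 683)
624^4 ≡ 66^2 = 4356 ≡ 258 (mod 683)
624^8 ≡ 258^2 = 66564 ≡ 313 (mod 683)
624^16 ≡ 313^2 = 97969 ≡ 300 (mod 683)
624^32 ≡ 300^2 = 90000 ≡ 527 (mod 683)
624^64 ≡ 527^2 = 277729 ≡ 431 (mod 683)
624^128 ≡ 431^2 = 185761 ≡ 668 (mod 683)
624^219 = 624^128 * 624^64 * 624^16 * 624^8 * 624^2 * 624^1 ≡ 668 * 431 * 300 * 313 * 66 * 624 (mod 683).
Accumulate the product:
668 * 431 = 287908 ≡ 365
365 * 300 = 109500 ≡ 220
220 * 313 = 68860 ≡ 560
560 * 66 = 36960 ≡ 78
78 * 624 = 48672 ≡ 179

179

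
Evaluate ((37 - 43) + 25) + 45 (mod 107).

64

37 - 43 = -6 ≡ 101 (mod 107)
101 + 25 = 126 ≡ 19 (mod 107)
19 + 45 = 64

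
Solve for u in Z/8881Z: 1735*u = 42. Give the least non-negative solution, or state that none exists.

gcd(1735, 8881) = 1, so a unique solution mod 8881 exists.
1735⁻¹ ≡ 1940 (mod 8881).
u ≡ 1940*42 ≡ 1551 (mod 8881).

1551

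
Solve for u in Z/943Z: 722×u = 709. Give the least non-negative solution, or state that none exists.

112

gcd(722, 943) = 1, so a unique solution mod 943 exists.
722⁻¹ ≡ 64 (mod 943).
u ≡ 64×709 ≡ 112 (mod 943).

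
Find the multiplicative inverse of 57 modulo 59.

Run the extended Euclidean algorithm:
59 = 1·57 + 2
57 = 28·2 + 1
2 = 2·1 + 0
gcd(57, 59) = 1, so the inverse exists.
Bézout: 1 = −28·59 + 29·57.
So 57⁻¹ ≡ 29 (mod 59).

29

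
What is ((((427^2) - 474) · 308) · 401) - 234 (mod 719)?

177

(427)^2 ≡ 422 (mod 719)
422 - 474 = -52 ≡ 667 (mod 719)
667 · 308 = 205436 ≡ 521 (mod 719)
521 · 401 = 208921 ≡ 411 (mod 719)
411 - 234 = 177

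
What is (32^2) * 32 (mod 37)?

(32)^2 ≡ 25 (mod 37)
25 * 32 = 800 ≡ 23 (mod 37)

23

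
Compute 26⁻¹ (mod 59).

25

Run the extended Euclidean algorithm:
59 = 2×26 + 7
26 = 3×7 + 5
7 = 1×5 + 2
5 = 2×2 + 1
2 = 2×1 + 0
gcd(26, 59) = 1, so the inverse exists.
Back-substitute for 1:
1 = 1×5 − 2×2
  = −2×7 + 3×5
  = 3×26 − 11×7
  = −11×59 + 25×26
So 26⁻¹ ≡ 25 (mod 59).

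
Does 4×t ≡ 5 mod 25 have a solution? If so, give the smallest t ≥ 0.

20

gcd(4, 25) = 1, so a unique solution mod 25 exists.
4⁻¹ ≡ 19 (mod 25).
t ≡ 19×5 ≡ 20 (mod 25).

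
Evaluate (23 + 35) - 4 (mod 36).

18

23 + 35 = 58 ≡ 22 (mod 36)
22 - 4 = 18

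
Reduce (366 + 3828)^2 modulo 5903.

366 + 3828 = 4194
(4194)^2 ≡ 4599 (mod 5903)

4599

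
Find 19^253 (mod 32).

3

Compute successive squares:
253 in binary is 11111101, i.e. 253 = 128 + 64 + 32 + 16 + 8 + 4 + 1.
19^1 ≡ 19 (mod 32)
19^2 ≡ 19^2 = 361 ≡ 9 (mod 32)
19^4 ≡ 9^2 = 81 ≡ 17 (mod 32)
19^8 ≡ 17^2 = 289 ≡ 1 (mod 32)
19^16 ≡ 1^2 = 1 (mod 32)
19^32 ≡ 1^2 = 1 (mod 32)
19^64 ≡ 1^2 = 1 (mod 32)
19^128 ≡ 1^2 = 1 (mod 32)
19^253 = 19^128 * 19^64 * 19^32 * 19^16 * 19^8 * 19^4 * 19^1 ≡ 1 * 1 * 1 * 1 * 1 * 17 * 19 (mod 32).
Accumulate the product:
1 * 1 = 1
1 * 1 = 1
1 * 1 = 1
1 * 1 = 1
1 * 17 = 17
17 * 19 = 323 ≡ 3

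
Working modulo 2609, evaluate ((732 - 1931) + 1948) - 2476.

882

732 - 1931 = -1199 ≡ 1410 (mod 2609)
1410 + 1948 = 3358 ≡ 749 (mod 2609)
749 - 2476 = -1727 ≡ 882 (mod 2609)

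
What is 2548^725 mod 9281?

1690

Compute successive squares:
2548^1 ≡ 2548 (mod 9281)
2548^2 ≡ 2548^2 = 6492304 ≡ 4885 (mod 9281)
2548^4 ≡ 4885^2 = 23863225 ≡ 1774 (mod 9281)
2548^8 ≡ 1774^2 = 3147076 ≡ 817 (mod 9281)
2548^16 ≡ 817^2 = 667489 ≡ 8538 (mod 9281)
2548^32 ≡ 8538^2 = 72897444 ≡ 4470 (mod 9281)
2548^64 ≡ 4470^2 = 19980900 ≡ 8188 (mod 9281)
2548^128 ≡ 8188^2 = 67043344 ≡ 6681 (mod 9281)
2548^256 ≡ 6681^2 = 44635761 ≡ 3432 (mod 9281)
2548^512 ≡ 3432^2 = 11778624 ≡ 1035 (mod 9281)
2548^725 = 2548^512 * 2548^128 * 2548^64 * 2548^16 * 2548^4 * 2548^1 ≡ 1035 * 6681 * 8188 * 8538 * 1774 * 2548 (mod 9281).
Accumulate the product:
1035 * 6681 = 6914835 ≡ 490
490 * 8188 = 4012120 ≡ 2728
2728 * 8538 = 23291664 ≡ 5635
5635 * 1774 = 9996490 ≡ 853
853 * 2548 = 2173444 ≡ 1690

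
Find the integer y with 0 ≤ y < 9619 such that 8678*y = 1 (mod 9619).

By the extended Euclidean algorithm:
9619 = 1*8678 + 941
8678 = 9*941 + 209
941 = 4*209 + 105
209 = 1*105 + 104
105 = 1*104 + 1
104 = 104*1 + 0
gcd(8678, 9619) = 1, so the inverse exists.
Back-substitute for 1:
1 = 1*105 − 1*104
  = −1*209 + 2*105
  = 2*941 − 9*209
  = −9*8678 + 83*941
  = 83*9619 − 92*8678
So 8678⁻¹ ≡ −92 ≡ 9527 (mod 9619).

9527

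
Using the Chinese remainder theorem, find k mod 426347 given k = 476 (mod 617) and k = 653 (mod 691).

617⁻¹ mod 691: 617·28 ≡ 1 (mod 691), so 617⁻¹ ≡ 28.
k = 476 + 617·((653 − 476)·28 mod 691) = 476 + 617·119 = 73899.
Check: 73899 mod 617 = 476, 73899 mod 691 = 653. ✓

73899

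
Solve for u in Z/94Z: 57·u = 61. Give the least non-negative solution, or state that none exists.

gcd(57, 94) = 1, so a unique solution mod 94 exists.
57⁻¹ ≡ 33 (mod 94).
u ≡ 33·61 ≡ 39 (mod 94).

39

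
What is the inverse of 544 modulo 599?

98

By the extended Euclidean algorithm:
599 = 1*544 + 55
544 = 9*55 + 49
55 = 1*49 + 6
49 = 8*6 + 1
6 = 6*1 + 0
gcd(544, 599) = 1, so the inverse exists.
Bézout: 1 = −89*599 + 98*544.
So 544⁻¹ ≡ 98 (mod 599).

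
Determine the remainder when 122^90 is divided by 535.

122^1 ≡ 122 (mod 535)
122^2 ≡ 122^2 = 14884 ≡ 439 (mod 535)
122^4 ≡ 439^2 = 192721 ≡ 121 (mod 535)
122^8 ≡ 121^2 = 14641 ≡ 196 (mod 535)
122^16 ≡ 196^2 = 38416 ≡ 431 (mod 535)
122^32 ≡ 431^2 = 185761 ≡ 116 (mod 535)
122^64 ≡ 116^2 = 13456 ≡ 81 (mod 535)
122^90 = 122^64 · 122^16 · 122^8 · 122^2 ≡ 81 · 431 · 196 · 439 (mod 535).
Accumulate the product:
81 · 431 = 34911 ≡ 136
136 · 196 = 26656 ≡ 441
441 · 439 = 193599 ≡ 464

464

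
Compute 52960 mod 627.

52960 = 84×627 + 292, so 52960 ≡ 292 (mod 627).

292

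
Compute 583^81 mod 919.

Compute successive squares:
583^1 ≡ 583 (mod 919)
583^2 ≡ 583^2 = 339889 ≡ 778 (mod 919)
583^4 ≡ 778^2 = 605284 ≡ 582 (mod 919)
583^8 ≡ 582^2 = 338724 ≡ 532 (mod 919)
583^16 ≡ 532^2 = 283024 ≡ 891 (mod 919)
583^32 ≡ 891^2 = 793881 ≡ 784 (mod 919)
583^64 ≡ 784^2 = 614656 ≡ 764 (mod 919)
583^81 = 583^64 · 583^16 · 583^1 ≡ 764 · 891 · 583 (mod 919).
Accumulate the product:
764 · 891 = 680724 ≡ 664
664 · 583 = 387112 ≡ 213

213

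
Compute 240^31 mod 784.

464

Using repeated squaring:
240^1 ≡ 240 (mod 784)
240^2 ≡ 240^2 = 57600 ≡ 368 (mod 784)
240^4 ≡ 368^2 = 135424 ≡ 576 (mod 784)
240^8 ≡ 576^2 = 331776 ≡ 144 (mod 784)
240^16 ≡ 144^2 = 20736 ≡ 352 (mod 784)
240^31 = 240^16 × 240^8 × 240^4 × 240^2 × 240^1 ≡ 352 × 144 × 576 × 368 × 240 (mod 784).
Accumulate the product:
352 × 144 = 50688 ≡ 512
512 × 576 = 294912 ≡ 128
128 × 368 = 47104 ≡ 64
64 × 240 = 15360 ≡ 464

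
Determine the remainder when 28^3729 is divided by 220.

68

By square-and-multiply:
28^1 ≡ 28 (mod 220)
28^2 ≡ 28^2 = 784 ≡ 124 (mod 220)
28^4 ≡ 124^2 = 15376 ≡ 196 (mod 220)
28^8 ≡ 196^2 = 38416 ≡ 136 (mod 220)
28^16 ≡ 136^2 = 18496 ≡ 16 (mod 220)
28^32 ≡ 16^2 = 256 ≡ 36 (mod 220)
28^64 ≡ 36^2 = 1296 ≡ 196 (mod 220)
28^128 ≡ 196^2 = 38416 ≡ 136 (mod 220)
28^256 ≡ 136^2 = 18496 ≡ 16 (mod 220)
28^512 ≡ 16^2 = 256 ≡ 36 (mod 220)
28^1024 ≡ 36^2 = 1296 ≡ 196 (mod 220)
28^2048 ≡ 196^2 = 38416 ≡ 136 (mod 220)
28^3729 = 28^2048 × 28^1024 × 28^512 × 28^128 × 28^16 × 28^1 ≡ 136 × 196 × 36 × 136 × 16 × 28 (mod 220).
Accumulate the product:
136 × 196 = 26656 ≡ 36
36 × 36 = 1296 ≡ 196
196 × 136 = 26656 ≡ 36
36 × 16 = 576 ≡ 136
136 × 28 = 3808 ≡ 68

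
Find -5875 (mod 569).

384

-5875 = -11*569 + 384, so -5875 ≡ 384 (mod 569).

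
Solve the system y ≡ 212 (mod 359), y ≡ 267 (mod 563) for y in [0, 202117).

359⁻¹ mod 563: 359*494 ≡ 1 (mod 563), so 359⁻¹ ≡ 494.
y = 212 + 359*((267 − 212)*494 mod 563) = 212 + 359*146 = 52626.
Check: 52626 mod 359 = 212, 52626 mod 563 = 267. ✓

52626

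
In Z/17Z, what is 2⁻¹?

9

17 = 8*2 + 1
2 = 2*1 + 0
gcd(2, 17) = 1, so the inverse exists.
Bézout: 1 = 1*17 − 8*2.
So 2⁻¹ ≡ −8 ≡ 9 (mod 17).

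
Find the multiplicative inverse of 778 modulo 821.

821 = 1*778 + 43
778 = 18*43 + 4
43 = 10*4 + 3
4 = 1*3 + 1
3 = 3*1 + 0
gcd(778, 821) = 1, so the inverse exists.
Back-substitute for 1:
1 = 1*4 − 1*3
  = −1*43 + 11*4
  = 11*778 − 199*43
  = −199*821 + 210*778
So 778⁻¹ ≡ 210 (mod 821).

210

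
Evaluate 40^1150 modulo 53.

46

1150 in binary is 10001111110, i.e. 1150 = 1024 + 64 + 32 + 16 + 8 + 4 + 2.
40^1 ≡ 40 (mod 53)
40^2 ≡ 40^2 = 1600 ≡ 10 (mod 53)
40^4 ≡ 10^2 = 100 ≡ 47 (mod 53)
40^8 ≡ 47^2 = 2209 ≡ 36 (mod 53)
40^16 ≡ 36^2 = 1296 ≡ 24 (mod 53)
40^32 ≡ 24^2 = 576 ≡ 46 (mod 53)
40^64 ≡ 46^2 = 2116 ≡ 49 (mod 53)
40^128 ≡ 49^2 = 2401 ≡ 16 (mod 53)
40^256 ≡ 16^2 = 256 ≡ 44 (mod 53)
40^512 ≡ 44^2 = 1936 ≡ 28 (mod 53)
40^1024 ≡ 28^2 = 784 ≡ 42 (mod 53)
40^1150 = 40^1024 · 40^64 · 40^32 · 40^16 · 40^8 · 40^4 · 40^2 ≡ 42 · 49 · 46 · 24 · 36 · 47 · 10 (mod 53).
Accumulate the product:
42 · 49 = 2058 ≡ 44
44 · 46 = 2024 ≡ 10
10 · 24 = 240 ≡ 28
28 · 36 = 1008 ≡ 1
1 · 47 = 47
47 · 10 = 470 ≡ 46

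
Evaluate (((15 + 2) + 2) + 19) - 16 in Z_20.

2

15 + 2 = 17
17 + 2 = 19
19 + 19 = 38 ≡ 18 (mod 20)
18 - 16 = 2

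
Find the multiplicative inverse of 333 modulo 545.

527

Run the extended Euclidean algorithm:
545 = 1*333 + 212
333 = 1*212 + 121
212 = 1*121 + 91
121 = 1*91 + 30
91 = 3*30 + 1
30 = 30*1 + 0
gcd(333, 545) = 1, so the inverse exists.
Back-substitute for 1:
1 = 1*91 − 3*30
  = −3*121 + 4*91
  = 4*212 − 7*121
  = −7*333 + 11*212
  = 11*545 − 18*333
So 333⁻¹ ≡ −18 ≡ 527 (mod 545).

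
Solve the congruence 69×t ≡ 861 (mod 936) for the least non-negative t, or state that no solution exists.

gcd(69, 936) = 3, and 3 | 861, so solutions exist.
Divide through by 3: 23×t mod 312 = 287.
23⁻¹ ≡ 95 (mod 312).
t ≡ 95×287 ≡ 121 (mod 312).
The smallest non-negative solution is t = 121.

121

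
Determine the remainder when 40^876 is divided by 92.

Compute successive squares:
876 in binary is 1101101100, i.e. 876 = 512 + 256 + 64 + 32 + 8 + 4.
40^1 ≡ 40 (mod 92)
40^2 ≡ 40^2 = 1600 ≡ 36 (mod 92)
40^4 ≡ 36^2 = 1296 ≡ 8 (mod 92)
40^8 ≡ 8^2 = 64 (mod 92)
40^16 ≡ 64^2 = 4096 ≡ 48 (mod 92)
40^32 ≡ 48^2 = 2304 ≡ 4 (mod 92)
40^64 ≡ 4^2 = 16 (mod 92)
40^128 ≡ 16^2 = 256 ≡ 72 (mod 92)
40^256 ≡ 72^2 = 5184 ≡ 32 (mod 92)
40^512 ≡ 32^2 = 1024 ≡ 12 (mod 92)
40^876 = 40^512 × 40^256 × 40^64 × 40^32 × 40^8 × 40^4 ≡ 12 × 32 × 16 × 4 × 64 × 8 (mod 92).
Accumulate the product:
12 × 32 = 384 ≡ 16
16 × 16 = 256 ≡ 72
72 × 4 = 288 ≡ 12
12 × 64 = 768 ≡ 32
32 × 8 = 256 ≡ 72

72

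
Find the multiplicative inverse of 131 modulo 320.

By the extended Euclidean algorithm:
320 = 2·131 + 58
131 = 2·58 + 15
58 = 3·15 + 13
15 = 1·13 + 2
13 = 6·2 + 1
2 = 2·1 + 0
gcd(131, 320) = 1, so the inverse exists.
Back-substitute for 1:
1 = 1·13 − 6·2
  = −6·15 + 7·13
  = 7·58 − 27·15
  = −27·131 + 61·58
  = 61·320 − 149·131
So 131⁻¹ ≡ −149 ≡ 171 (mod 320).

171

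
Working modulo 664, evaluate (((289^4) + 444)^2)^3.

409

(289)^4 ≡ 529 (mod 664)
529 + 444 = 973 ≡ 309 (mod 664)
(309)^2 ≡ 529 (mod 664)
(529)^3 ≡ 409 (mod 664)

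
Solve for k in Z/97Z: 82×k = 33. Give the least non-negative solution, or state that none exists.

56

gcd(82, 97) = 1, so a unique solution mod 97 exists.
82⁻¹ ≡ 84 (mod 97).
k ≡ 84×33 ≡ 56 (mod 97).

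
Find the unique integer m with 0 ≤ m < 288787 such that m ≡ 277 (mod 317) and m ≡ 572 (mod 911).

317⁻¹ mod 911: 317*615 ≡ 1 (mod 911), so 317⁻¹ ≡ 615.
m = 277 + 317*((572 − 277)*615 mod 911) = 277 + 317*136 = 43389.
Check: 43389 mod 317 = 277, 43389 mod 911 = 572. ✓

43389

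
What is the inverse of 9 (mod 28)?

28 = 3·9 + 1
9 = 9·1 + 0
gcd(9, 28) = 1, so the inverse exists.
Back-substitute for 1:
1 = 1·28 − 3·9
So 9⁻¹ ≡ −3 ≡ 25 (mod 28).

25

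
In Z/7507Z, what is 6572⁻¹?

5283

By the extended Euclidean algorithm:
7507 = 1·6572 + 935
6572 = 7·935 + 27
935 = 34·27 + 17
27 = 1·17 + 10
17 = 1·10 + 7
10 = 1·7 + 3
7 = 2·3 + 1
3 = 3·1 + 0
gcd(6572, 7507) = 1, so the inverse exists.
Bézout: 1 = 1947·7507 − 2224·6572.
So 6572⁻¹ ≡ −2224 ≡ 5283 (mod 7507).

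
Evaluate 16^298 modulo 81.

16^1 ≡ 16 (mod 81)
16^2 ≡ 16^2 = 256 ≡ 13 (mod 81)
16^4 ≡ 13^2 = 169 ≡ 7 (mod 81)
16^8 ≡ 7^2 = 49 (mod 81)
16^16 ≡ 49^2 = 2401 ≡ 52 (mod 81)
16^32 ≡ 52^2 = 2704 ≡ 31 (mod 81)
16^64 ≡ 31^2 = 961 ≡ 70 (mod 81)
16^128 ≡ 70^2 = 4900 ≡ 40 (mod 81)
16^256 ≡ 40^2 = 1600 ≡ 61 (mod 81)
16^298 = 16^256 · 16^32 · 16^8 · 16^2 ≡ 61 · 31 · 49 · 13 (mod 81).
Accumulate the product:
61 · 31 = 1891 ≡ 28
28 · 49 = 1372 ≡ 76
76 · 13 = 988 ≡ 16

16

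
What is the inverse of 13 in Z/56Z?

By the extended Euclidean algorithm:
56 = 4×13 + 4
13 = 3×4 + 1
4 = 4×1 + 0
gcd(13, 56) = 1, so the inverse exists.
Back-substitute for 1:
1 = 1×13 − 3×4
  = −3×56 + 13×13
So 13⁻¹ ≡ 13 (mod 56).

13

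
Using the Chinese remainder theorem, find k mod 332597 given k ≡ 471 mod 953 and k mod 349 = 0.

953⁻¹ mod 349: 953×323 ≡ 1 (mod 349), so 953⁻¹ ≡ 323.
k = 471 + 953×((0 − 471)×323 mod 349) = 471 + 953×31 = 30014.
Check: 30014 mod 953 = 471, 30014 mod 349 = 0. ✓

30014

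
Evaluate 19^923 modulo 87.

Compute successive squares:
923 in binary is 1110011011, i.e. 923 = 512 + 256 + 128 + 16 + 8 + 2 + 1.
19^1 ≡ 19 (mod 87)
19^2 ≡ 19^2 = 361 ≡ 13 (mod 87)
19^4 ≡ 13^2 = 169 ≡ 82 (mod 87)
19^8 ≡ 82^2 = 6724 ≡ 25 (mod 87)
19^16 ≡ 25^2 = 625 ≡ 16 (mod 87)
19^32 ≡ 16^2 = 256 ≡ 82 (mod 87)
19^64 ≡ 82^2 = 6724 ≡ 25 (mod 87)
19^128 ≡ 25^2 = 625 ≡ 16 (mod 87)
19^256 ≡ 16^2 = 256 ≡ 82 (mod 87)
19^512 ≡ 82^2 = 6724 ≡ 25 (mod 87)
19^923 = 19^512 × 19^256 × 19^128 × 19^16 × 19^8 × 19^2 × 19^1 ≡ 25 × 82 × 16 × 16 × 25 × 13 × 19 (mod 87).
Accumulate the product:
25 × 82 = 2050 ≡ 49
49 × 16 = 784 ≡ 1
1 × 16 = 16
16 × 25 = 400 ≡ 52
52 × 13 = 676 ≡ 67
67 × 19 = 1273 ≡ 55

55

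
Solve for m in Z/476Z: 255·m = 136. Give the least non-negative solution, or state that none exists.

gcd(255, 476) = 17, and 17 | 136, so solutions exist.
Divide through by 17: 15·m = 8 (mod 28).
15⁻¹ ≡ 15 (mod 28).
m ≡ 15·8 ≡ 8 (mod 28).
The smallest non-negative solution is m = 8.

8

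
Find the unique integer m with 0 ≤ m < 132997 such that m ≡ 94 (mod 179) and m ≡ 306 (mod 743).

179⁻¹ mod 743: 179×220 ≡ 1 (mod 743), so 179⁻¹ ≡ 220.
m = 94 + 179×((306 − 94)×220 mod 743) = 94 + 179×574 = 102840.
Check: 102840 mod 179 = 94, 102840 mod 743 = 306. ✓

102840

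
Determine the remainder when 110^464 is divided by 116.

36

By square-and-multiply:
464 in binary is 111010000, i.e. 464 = 256 + 128 + 64 + 16.
110^1 ≡ 110 (mod 116)
110^2 ≡ 110^2 = 12100 ≡ 36 (mod 116)
110^4 ≡ 36^2 = 1296 ≡ 20 (mod 116)
110^8 ≡ 20^2 = 400 ≡ 52 (mod 116)
110^16 ≡ 52^2 = 2704 ≡ 36 (mod 116)
110^32 ≡ 36^2 = 1296 ≡ 20 (mod 116)
110^64 ≡ 20^2 = 400 ≡ 52 (mod 116)
110^128 ≡ 52^2 = 2704 ≡ 36 (mod 116)
110^256 ≡ 36^2 = 1296 ≡ 20 (mod 116)
110^464 = 110^256 * 110^128 * 110^64 * 110^16 ≡ 20 * 36 * 52 * 36 (mod 116).
Accumulate the product:
20 * 36 = 720 ≡ 24
24 * 52 = 1248 ≡ 88
88 * 36 = 3168 ≡ 36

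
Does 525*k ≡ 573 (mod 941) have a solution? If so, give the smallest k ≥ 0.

399

gcd(525, 941) = 1, so a unique solution mod 941 exists.
525⁻¹ ≡ 518 (mod 941).
k ≡ 518*573 ≡ 399 (mod 941).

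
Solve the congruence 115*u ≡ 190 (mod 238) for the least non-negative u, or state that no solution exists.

12

gcd(115, 238) = 1, so a unique solution mod 238 exists.
115⁻¹ ≡ 89 (mod 238).
u ≡ 89*190 ≡ 12 (mod 238).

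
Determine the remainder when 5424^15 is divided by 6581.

5062

15 in binary is 1111, i.e. 15 = 8 + 4 + 2 + 1.
5424^1 ≡ 5424 (mod 6581)
5424^2 ≡ 5424^2 = 29419776 ≡ 2706 (mod 6581)
5424^4 ≡ 2706^2 = 7322436 ≡ 4364 (mod 6581)
5424^8 ≡ 4364^2 = 19044496 ≡ 5663 (mod 6581)
5424^15 = 5424^8 * 5424^4 * 5424^2 * 5424^1 ≡ 5663 * 4364 * 2706 * 5424 (mod 6581).
Accumulate the product:
5663 * 4364 = 24713332 ≡ 1677
1677 * 2706 = 4537962 ≡ 3653
3653 * 5424 = 19813872 ≡ 5062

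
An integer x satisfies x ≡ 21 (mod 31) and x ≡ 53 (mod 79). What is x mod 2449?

31⁻¹ mod 79: 31×51 ≡ 1 (mod 79), so 31⁻¹ ≡ 51.
x = 21 + 31×((53 − 21)×51 mod 79) = 21 + 31×52 = 1633.

1633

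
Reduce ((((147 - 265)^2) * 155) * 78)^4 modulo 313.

76

147 - 265 = -118 ≡ 195 (mod 313)
(195)^2 ≡ 152 (mod 313)
152 * 155 = 23560 ≡ 85 (mod 313)
85 * 78 = 6630 ≡ 57 (mod 313)
(57)^4 ≡ 76 (mod 313)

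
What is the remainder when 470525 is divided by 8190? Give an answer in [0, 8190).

470525 = 57×8190 + 3695, so 470525 ≡ 3695 (mod 8190).

3695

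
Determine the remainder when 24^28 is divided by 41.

25

28 in binary is 11100, i.e. 28 = 16 + 8 + 4.
24^1 ≡ 24 (mod 41)
24^2 ≡ 24^2 = 576 ≡ 2 (mod 41)
24^4 ≡ 2^2 = 4 (mod 41)
24^8 ≡ 4^2 = 16 (mod 41)
24^16 ≡ 16^2 = 256 ≡ 10 (mod 41)
24^28 = 24^16 · 24^8 · 24^4 ≡ 10 · 16 · 4 (mod 41).
Accumulate the product:
10 · 16 = 160 ≡ 37
37 · 4 = 148 ≡ 25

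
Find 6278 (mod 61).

6278 = 102×61 + 56, so 6278 ≡ 56 (mod 61).

56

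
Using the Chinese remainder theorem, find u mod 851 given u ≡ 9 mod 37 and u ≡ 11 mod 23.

379

37⁻¹ mod 23: 37*5 ≡ 1 (mod 23), so 37⁻¹ ≡ 5.
u = 9 + 37*((11 − 9)*5 mod 23) = 9 + 37*10 = 379.
Check: 379 mod 37 = 9, 379 mod 23 = 11. ✓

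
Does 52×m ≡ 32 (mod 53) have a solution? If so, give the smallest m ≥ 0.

gcd(52, 53) = 1, so a unique solution mod 53 exists.
52⁻¹ ≡ 52 (mod 53).
m ≡ 52×32 ≡ 21 (mod 53).

21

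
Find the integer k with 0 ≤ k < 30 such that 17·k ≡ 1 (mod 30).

Run the extended Euclidean algorithm:
30 = 1·17 + 13
17 = 1·13 + 4
13 = 3·4 + 1
4 = 4·1 + 0
gcd(17, 30) = 1, so the inverse exists.
Back-substitute for 1:
1 = 1·13 − 3·4
  = −3·17 + 4·13
  = 4·30 − 7·17
So 17⁻¹ ≡ −7 ≡ 23 (mod 30).

23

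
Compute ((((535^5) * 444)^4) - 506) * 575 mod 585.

110

(535)^5 ≡ 565 (mod 585)
565 * 444 = 250860 ≡ 480 (mod 585)
(480)^4 ≡ 495 (mod 585)
495 - 506 = -11 ≡ 574 (mod 585)
574 * 575 = 330050 ≡ 110 (mod 585)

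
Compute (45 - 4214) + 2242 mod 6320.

4393

45 - 4214 = -4169 ≡ 2151 (mod 6320)
2151 + 2242 = 4393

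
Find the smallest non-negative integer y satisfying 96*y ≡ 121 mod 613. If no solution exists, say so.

gcd(96, 613) = 1, so a unique solution mod 613 exists.
96⁻¹ ≡ 530 (mod 613).
y ≡ 530*121 ≡ 378 (mod 613).

378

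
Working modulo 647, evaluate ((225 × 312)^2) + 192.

354

225 × 312 = 70200 ≡ 324 (mod 647)
(324)^2 ≡ 162 (mod 647)
162 + 192 = 354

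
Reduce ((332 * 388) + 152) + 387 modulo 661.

460

332 * 388 = 128816 ≡ 582 (mod 661)
582 + 152 = 734 ≡ 73 (mod 661)
73 + 387 = 460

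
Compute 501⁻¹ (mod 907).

802

907 = 1·501 + 406
501 = 1·406 + 95
406 = 4·95 + 26
95 = 3·26 + 17
26 = 1·17 + 9
17 = 1·9 + 8
9 = 1·8 + 1
8 = 8·1 + 0
gcd(501, 907) = 1, so the inverse exists.
Bézout: 1 = 58·907 − 105·501.
So 501⁻¹ ≡ −105 ≡ 802 (mod 907).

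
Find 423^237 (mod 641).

237 in binary is 11101101, i.e. 237 = 128 + 64 + 32 + 8 + 4 + 1.
423^1 ≡ 423 (mod 641)
423^2 ≡ 423^2 = 178929 ≡ 90 (mod 641)
423^4 ≡ 90^2 = 8100 ≡ 408 (mod 641)
423^8 ≡ 408^2 = 166464 ≡ 445 (mod 641)
423^16 ≡ 445^2 = 198025 ≡ 597 (mod 641)
423^32 ≡ 597^2 = 356409 ≡ 13 (mod 641)
423^64 ≡ 13^2 = 169 (mod 641)
423^128 ≡ 169^2 = 28561 ≡ 357 (mod 641)
423^237 = 423^128 · 423^64 · 423^32 · 423^8 · 423^4 · 423^1 ≡ 357 · 169 · 13 · 445 · 408 · 423 (mod 641).
Accumulate the product:
357 · 169 = 60333 ≡ 79
79 · 13 = 1027 ≡ 386
386 · 445 = 171770 ≡ 623
623 · 408 = 254184 ≡ 348
348 · 423 = 147204 ≡ 415

415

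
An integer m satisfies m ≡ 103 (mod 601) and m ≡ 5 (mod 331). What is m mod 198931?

49986

601⁻¹ mod 331: 601·293 ≡ 1 (mod 331), so 601⁻¹ ≡ 293.
m = 103 + 601·((5 − 103)·293 mod 331) = 103 + 601·83 = 49986.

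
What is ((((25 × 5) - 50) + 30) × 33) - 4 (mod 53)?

16

25 × 5 = 125 ≡ 19 (mod 53)
19 - 50 = -31 ≡ 22 (mod 53)
22 + 30 = 52
52 × 33 = 1716 ≡ 20 (mod 53)
20 - 4 = 16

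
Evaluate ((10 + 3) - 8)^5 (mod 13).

10 + 3 = 13 ≡ 0 (mod 13)
0 - 8 = -8 ≡ 5 (mod 13)
(5)^5 ≡ 5 (mod 13)

5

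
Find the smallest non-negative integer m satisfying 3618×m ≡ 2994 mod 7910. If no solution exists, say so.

3418

gcd(3618, 7910) = 2, and 2 | 2994, so solutions exist.
Divide through by 2: 1809×m mod 3955 = 1497.
1809⁻¹ ≡ 1244 (mod 3955).
m ≡ 1244×1497 ≡ 3418 (mod 3955).
The smallest non-negative solution is m = 3418.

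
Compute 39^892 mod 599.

By square-and-multiply:
39^1 ≡ 39 (mod 599)
39^2 ≡ 39^2 = 1521 ≡ 323 (mod 599)
39^4 ≡ 323^2 = 104329 ≡ 103 (mod 599)
39^8 ≡ 103^2 = 10609 ≡ 426 (mod 599)
39^16 ≡ 426^2 = 181476 ≡ 578 (mod 599)
39^32 ≡ 578^2 = 334084 ≡ 441 (mod 599)
39^64 ≡ 441^2 = 194481 ≡ 405 (mod 599)
39^128 ≡ 405^2 = 164025 ≡ 498 (mod 599)
39^256 ≡ 498^2 = 248004 ≡ 18 (mod 599)
39^512 ≡ 18^2 = 324 (mod 599)
39^892 = 39^512 × 39^256 × 39^64 × 39^32 × 39^16 × 39^8 × 39^4 ≡ 324 × 18 × 405 × 441 × 578 × 426 × 103 (mod 599).
Accumulate the product:
324 × 18 = 5832 ≡ 441
441 × 405 = 178605 ≡ 103
103 × 441 = 45423 ≡ 498
498 × 578 = 287844 ≡ 324
324 × 426 = 138024 ≡ 254
254 × 103 = 26162 ≡ 405

405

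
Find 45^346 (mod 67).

59

45^1 ≡ 45 (mod 67)
45^2 ≡ 45^2 = 2025 ≡ 15 (mod 67)
45^4 ≡ 15^2 = 225 ≡ 24 (mod 67)
45^8 ≡ 24^2 = 576 ≡ 40 (mod 67)
45^16 ≡ 40^2 = 1600 ≡ 59 (mod 67)
45^32 ≡ 59^2 = 3481 ≡ 64 (mod 67)
45^64 ≡ 64^2 = 4096 ≡ 9 (mod 67)
45^128 ≡ 9^2 = 81 ≡ 14 (mod 67)
45^256 ≡ 14^2 = 196 ≡ 62 (mod 67)
45^346 = 45^256 × 45^64 × 45^16 × 45^8 × 45^2 ≡ 62 × 9 × 59 × 40 × 15 (mod 67).
Accumulate the product:
62 × 9 = 558 ≡ 22
22 × 59 = 1298 ≡ 25
25 × 40 = 1000 ≡ 62
62 × 15 = 930 ≡ 59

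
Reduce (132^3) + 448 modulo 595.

(132)^3 ≡ 293 (mod 595)
293 + 448 = 741 ≡ 146 (mod 595)

146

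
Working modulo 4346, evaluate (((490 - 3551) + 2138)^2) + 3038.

3151

490 - 3551 = -3061 ≡ 1285 (mod 4346)
1285 + 2138 = 3423
(3423)^2 ≡ 113 (mod 4346)
113 + 3038 = 3151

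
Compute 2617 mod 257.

2617 = 10*257 + 47, so 2617 ≡ 47 (mod 257).

47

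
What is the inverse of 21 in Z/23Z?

Run the extended Euclidean algorithm:
23 = 1·21 + 2
21 = 10·2 + 1
2 = 2·1 + 0
gcd(21, 23) = 1, so the inverse exists.
Bézout: 1 = −10·23 + 11·21.
So 21⁻¹ ≡ 11 (mod 23).

11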